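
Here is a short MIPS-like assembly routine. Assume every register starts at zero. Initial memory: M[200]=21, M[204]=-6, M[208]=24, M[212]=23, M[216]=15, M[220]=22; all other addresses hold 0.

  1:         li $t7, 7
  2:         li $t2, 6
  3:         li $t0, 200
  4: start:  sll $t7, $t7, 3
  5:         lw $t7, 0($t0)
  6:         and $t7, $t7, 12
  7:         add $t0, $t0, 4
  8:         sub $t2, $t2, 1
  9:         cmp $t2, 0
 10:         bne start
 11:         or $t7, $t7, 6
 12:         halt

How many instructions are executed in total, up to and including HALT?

47

after li $t7, 7: $t7=7
after li $t2, 6: $t2=6
after li $t0, 200: $t0=200
after sll $t7, $t7, 3: $t7=7<<3=56
after lw $t7, 0($t0): $t7=M[200]=21
after and $t7, $t7, 12: $t7=21&12=4
after add $t0, $t0, 4: $t0=200+4=204
after sub $t2, $t2, 1: $t2=6-1=5
cmp $t2, 0  (cmp 5,0)
bne start: taken
after sll $t7, $t7, 3: $t7=4<<3=32
after lw $t7, 0($t0): $t7=M[204]=-6
after and $t7, $t7, 12: $t7=(-6)&12=8
after add $t0, $t0, 4: $t0=204+4=208
after sub $t2, $t2, 1: $t2=5-1=4
cmp $t2, 0  (cmp 4,0)
bne start: taken
after sll $t7, $t7, 3: $t7=8<<3=64
after lw $t7, 0($t0): $t7=M[208]=24
after and $t7, $t7, 12: $t7=24&12=8
after add $t0, $t0, 4: $t0=208+4=212
after sub $t2, $t2, 1: $t2=4-1=3
cmp $t2, 0  (cmp 3,0)
bne start: taken
after sll $t7, $t7, 3: $t7=8<<3=64
after lw $t7, 0($t0): $t7=M[212]=23
after and $t7, $t7, 12: $t7=23&12=4
after add $t0, $t0, 4: $t0=212+4=216
after sub $t2, $t2, 1: $t2=3-1=2
cmp $t2, 0  (cmp 2,0)
bne start: taken
after sll $t7, $t7, 3: $t7=4<<3=32
after lw $t7, 0($t0): $t7=M[216]=15
after and $t7, $t7, 12: $t7=15&12=12
after add $t0, $t0, 4: $t0=216+4=220
after sub $t2, $t2, 1: $t2=2-1=1
cmp $t2, 0  (cmp 1,0)
bne start: taken
after sll $t7, $t7, 3: $t7=12<<3=96
after lw $t7, 0($t0): $t7=M[220]=22
after and $t7, $t7, 12: $t7=22&12=4
after add $t0, $t0, 4: $t0=220+4=224
after sub $t2, $t2, 1: $t2=1-1=0
cmp $t2, 0  (cmp 0,0)
bne start: not taken
after or $t7, $t7, 6: $t7=4|6=6
halt.
Total executed instructions: 47.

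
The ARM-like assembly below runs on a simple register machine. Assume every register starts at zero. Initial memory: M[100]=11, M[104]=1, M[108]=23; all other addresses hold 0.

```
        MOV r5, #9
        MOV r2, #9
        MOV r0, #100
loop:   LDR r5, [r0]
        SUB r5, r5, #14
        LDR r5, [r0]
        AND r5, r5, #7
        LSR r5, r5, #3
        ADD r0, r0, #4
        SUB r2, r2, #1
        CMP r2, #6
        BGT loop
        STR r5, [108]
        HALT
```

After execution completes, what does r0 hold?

112

after MOV r5, #9: r5=9
after MOV r2, #9: r2=9
after MOV r0, #100: r0=100
after LDR r5, [r0]: r5=M[100]=11
after SUB r5, r5, #14: r5=11-14=-3
after LDR r5, [r0]: r5=M[100]=11
after AND r5, r5, #7: r5=11&7=3
after LSR r5, r5, #3: r5=3>>3=0
after ADD r0, r0, #4: r0=100+4=104
after SUB r2, r2, #1: r2=9-1=8
CMP r2, #6  (cmp 8,6)
BGT loop: taken
after LDR r5, [r0]: r5=M[104]=1
after SUB r5, r5, #14: r5=1-14=-13
after LDR r5, [r0]: r5=M[104]=1
after AND r5, r5, #7: r5=1&7=1
after LSR r5, r5, #3: r5=1>>3=0
after ADD r0, r0, #4: r0=104+4=108
after SUB r2, r2, #1: r2=8-1=7
CMP r2, #6  (cmp 7,6)
BGT loop: taken
after LDR r5, [r0]: r5=M[108]=23
after SUB r5, r5, #14: r5=23-14=9
after LDR r5, [r0]: r5=M[108]=23
after AND r5, r5, #7: r5=23&7=7
after LSR r5, r5, #3: r5=7>>3=0
after ADD r0, r0, #4: r0=108+4=112
after SUB r2, r2, #1: r2=7-1=6
CMP r2, #6  (cmp 6,6)
BGT loop: not taken
STR r5, [108] → M[108]=0
halt.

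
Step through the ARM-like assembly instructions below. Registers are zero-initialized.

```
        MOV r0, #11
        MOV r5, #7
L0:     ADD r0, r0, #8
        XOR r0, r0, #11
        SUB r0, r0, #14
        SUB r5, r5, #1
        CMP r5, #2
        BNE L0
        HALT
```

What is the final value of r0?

10

r0=11
r5=7
r0=11+8=19
r0=19^11=24
r0=24-14=10
r5=7-1=6
CMP r5, #2  (cmp 6,2)
BNE L0: taken
r0=10+8=18
r0=18^11=25
r0=25-14=11
r5=6-1=5
CMP r5, #2  (cmp 5,2)
BNE L0: taken
r0=11+8=19
r0=19^11=24
r0=24-14=10
r5=5-1=4
CMP r5, #2  (cmp 4,2)
BNE L0: taken
r0=10+8=18
r0=18^11=25
r0=25-14=11
r5=4-1=3
CMP r5, #2  (cmp 3,2)
BNE L0: taken
r0=11+8=19
r0=19^11=24
r0=24-14=10
r5=3-1=2
CMP r5, #2  (cmp 2,2)
BNE L0: not taken
halt.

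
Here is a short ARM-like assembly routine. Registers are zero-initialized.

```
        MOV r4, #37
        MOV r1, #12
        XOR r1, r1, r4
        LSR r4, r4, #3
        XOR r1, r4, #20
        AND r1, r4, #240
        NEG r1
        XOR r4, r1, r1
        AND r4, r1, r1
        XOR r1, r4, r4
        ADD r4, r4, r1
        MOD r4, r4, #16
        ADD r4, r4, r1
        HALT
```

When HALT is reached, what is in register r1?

r4=37
r1=12
r1=12^37=41
r4=37>>3=4
r1=4^20=16
r1=4&240=0
r1=-(0)=0
r4=0^0=0
r4=0&0=0
r1=0^0=0
r4=0+0=0
r4=0%16=0
r4=0+0=0
halt.

0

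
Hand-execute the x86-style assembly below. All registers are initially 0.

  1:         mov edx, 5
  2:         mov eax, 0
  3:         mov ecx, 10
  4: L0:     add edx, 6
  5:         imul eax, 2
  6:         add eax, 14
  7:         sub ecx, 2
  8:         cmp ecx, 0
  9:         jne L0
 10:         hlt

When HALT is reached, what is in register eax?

after mov edx, 5: edx=5
after mov eax, 0: eax=0
after mov ecx, 10: ecx=10
after add edx, 6: edx=5+6=11
after imul eax, 2: eax=0*2=0
after add eax, 14: eax=0+14=14
after sub ecx, 2: ecx=10-2=8
cmp ecx, 0  (cmp 8,0)
jne L0: taken
after add edx, 6: edx=11+6=17
after imul eax, 2: eax=14*2=28
after add eax, 14: eax=28+14=42
after sub ecx, 2: ecx=8-2=6
cmp ecx, 0  (cmp 6,0)
jne L0: taken
after add edx, 6: edx=17+6=23
after imul eax, 2: eax=42*2=84
after add eax, 14: eax=84+14=98
after sub ecx, 2: ecx=6-2=4
cmp ecx, 0  (cmp 4,0)
jne L0: taken
after add edx, 6: edx=23+6=29
after imul eax, 2: eax=98*2=196
after add eax, 14: eax=196+14=210
after sub ecx, 2: ecx=4-2=2
cmp ecx, 0  (cmp 2,0)
jne L0: taken
after add edx, 6: edx=29+6=35
after imul eax, 2: eax=210*2=420
after add eax, 14: eax=420+14=434
after sub ecx, 2: ecx=2-2=0
cmp ecx, 0  (cmp 0,0)
jne L0: not taken
halt.

434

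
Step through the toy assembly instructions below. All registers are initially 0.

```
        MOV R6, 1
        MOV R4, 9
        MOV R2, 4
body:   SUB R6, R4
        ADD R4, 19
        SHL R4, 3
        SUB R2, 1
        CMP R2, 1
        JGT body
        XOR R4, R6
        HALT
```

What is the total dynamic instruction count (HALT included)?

23

R6=1
R4=9
R2=4
R6=1-9=-8
R4=9+19=28
R4=28<<3=224
R2=4-1=3
CMP R2, 1  (cmp 3,1)
JGT body: taken
R6=(-8)-224=-232
R4=224+19=243
R4=243<<3=1944
R2=3-1=2
CMP R2, 1  (cmp 2,1)
JGT body: taken
R6=(-232)-1944=-2176
R4=1944+19=1963
R4=1963<<3=15704
R2=2-1=1
CMP R2, 1  (cmp 1,1)
JGT body: not taken
R4=15704^(-2176)=-13608
halt.
Total executed instructions: 23.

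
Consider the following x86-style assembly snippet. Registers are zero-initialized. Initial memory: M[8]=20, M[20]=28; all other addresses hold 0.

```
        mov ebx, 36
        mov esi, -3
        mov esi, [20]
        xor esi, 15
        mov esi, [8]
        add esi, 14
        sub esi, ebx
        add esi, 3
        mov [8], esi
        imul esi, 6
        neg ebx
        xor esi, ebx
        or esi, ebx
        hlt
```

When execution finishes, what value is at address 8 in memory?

1

after mov ebx, 36: ebx=36
after mov esi, -3: esi=-3
after mov esi, [20]: esi=M[20]=28
after xor esi, 15: esi=28^15=19
after mov esi, [8]: esi=M[8]=20
after add esi, 14: esi=20+14=34
after sub esi, ebx: esi=34-36=-2
after add esi, 3: esi=(-2)+3=1
mov [8], esi → M[8]=1
after imul esi, 6: esi=1*6=6
after neg ebx: ebx=-(36)=-36
after xor esi, ebx: esi=6^(-36)=-38
after or esi, ebx: esi=(-38)|(-36)=-34
halt.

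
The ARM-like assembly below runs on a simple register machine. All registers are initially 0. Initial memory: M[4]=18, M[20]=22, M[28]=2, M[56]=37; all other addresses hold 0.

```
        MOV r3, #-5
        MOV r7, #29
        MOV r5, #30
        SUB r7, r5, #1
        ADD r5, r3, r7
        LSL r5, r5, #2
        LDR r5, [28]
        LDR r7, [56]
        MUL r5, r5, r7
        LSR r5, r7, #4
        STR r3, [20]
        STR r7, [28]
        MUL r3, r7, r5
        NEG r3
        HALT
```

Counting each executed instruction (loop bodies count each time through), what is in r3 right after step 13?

74

after MOV r3, #-5: r3=-5
after MOV r7, #29: r7=29
after MOV r5, #30: r5=30
after SUB r7, r5, #1: r7=30-1=29
after ADD r5, r3, r7: r5=(-5)+29=24
after LSL r5, r5, #2: r5=24<<2=96
after LDR r5, [28]: r5=M[28]=2
after LDR r7, [56]: r7=M[56]=37
after MUL r5, r5, r7: r5=2*37=74
after LSR r5, r7, #4: r5=37>>4=2
STR r3, [20] → M[20]=-5
STR r7, [28] → M[28]=37
after MUL r3, r7, r5: r3=37*2=74
After step 13: r3 = 74.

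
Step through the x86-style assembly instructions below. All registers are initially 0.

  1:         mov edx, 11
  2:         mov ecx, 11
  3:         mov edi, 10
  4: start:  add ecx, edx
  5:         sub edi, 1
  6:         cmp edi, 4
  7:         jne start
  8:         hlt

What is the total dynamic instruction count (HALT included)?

mov edx, 11 → edx=11
mov ecx, 11 → ecx=11
mov edi, 10 → edi=10
add ecx, edx → ecx=11+11=22
sub edi, 1 → edi=10-1=9
cmp edi, 4  (cmp 9,4)
jne start: taken
add ecx, edx → ecx=22+11=33
sub edi, 1 → edi=9-1=8
cmp edi, 4  (cmp 8,4)
jne start: taken
add ecx, edx → ecx=33+11=44
sub edi, 1 → edi=8-1=7
cmp edi, 4  (cmp 7,4)
jne start: taken
add ecx, edx → ecx=44+11=55
sub edi, 1 → edi=7-1=6
cmp edi, 4  (cmp 6,4)
jne start: taken
add ecx, edx → ecx=55+11=66
sub edi, 1 → edi=6-1=5
cmp edi, 4  (cmp 5,4)
jne start: taken
add ecx, edx → ecx=66+11=77
sub edi, 1 → edi=5-1=4
cmp edi, 4  (cmp 4,4)
jne start: not taken
halt.
Total executed instructions: 28.

28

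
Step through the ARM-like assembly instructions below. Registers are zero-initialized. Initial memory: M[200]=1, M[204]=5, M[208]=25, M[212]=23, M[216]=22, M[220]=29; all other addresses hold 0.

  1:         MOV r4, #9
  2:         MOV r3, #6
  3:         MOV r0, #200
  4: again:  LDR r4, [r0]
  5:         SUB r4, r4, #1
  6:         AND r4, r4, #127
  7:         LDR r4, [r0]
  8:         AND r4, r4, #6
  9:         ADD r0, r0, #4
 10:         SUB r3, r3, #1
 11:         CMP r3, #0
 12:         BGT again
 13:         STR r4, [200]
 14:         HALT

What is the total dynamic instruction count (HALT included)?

MOV r4, #9 → r4=9
MOV r3, #6 → r3=6
MOV r0, #200 → r0=200
LDR r4, [r0] → r4=M[200]=1
SUB r4, r4, #1 → r4=1-1=0
AND r4, r4, #127 → r4=0&127=0
LDR r4, [r0] → r4=M[200]=1
AND r4, r4, #6 → r4=1&6=0
ADD r0, r0, #4 → r0=200+4=204
SUB r3, r3, #1 → r3=6-1=5
CMP r3, #0  (cmp 5,0)
BGT again: taken
LDR r4, [r0] → r4=M[204]=5
SUB r4, r4, #1 → r4=5-1=4
AND r4, r4, #127 → r4=4&127=4
LDR r4, [r0] → r4=M[204]=5
AND r4, r4, #6 → r4=5&6=4
ADD r0, r0, #4 → r0=204+4=208
SUB r3, r3, #1 → r3=5-1=4
CMP r3, #0  (cmp 4,0)
BGT again: taken
LDR r4, [r0] → r4=M[208]=25
SUB r4, r4, #1 → r4=25-1=24
AND r4, r4, #127 → r4=24&127=24
LDR r4, [r0] → r4=M[208]=25
AND r4, r4, #6 → r4=25&6=0
ADD r0, r0, #4 → r0=208+4=212
SUB r3, r3, #1 → r3=4-1=3
CMP r3, #0  (cmp 3,0)
BGT again: taken
LDR r4, [r0] → r4=M[212]=23
SUB r4, r4, #1 → r4=23-1=22
AND r4, r4, #127 → r4=22&127=22
LDR r4, [r0] → r4=M[212]=23
AND r4, r4, #6 → r4=23&6=6
ADD r0, r0, #4 → r0=212+4=216
SUB r3, r3, #1 → r3=3-1=2
CMP r3, #0  (cmp 2,0)
BGT again: taken
LDR r4, [r0] → r4=M[216]=22
SUB r4, r4, #1 → r4=22-1=21
AND r4, r4, #127 → r4=21&127=21
LDR r4, [r0] → r4=M[216]=22
AND r4, r4, #6 → r4=22&6=6
ADD r0, r0, #4 → r0=216+4=220
SUB r3, r3, #1 → r3=2-1=1
CMP r3, #0  (cmp 1,0)
BGT again: taken
LDR r4, [r0] → r4=M[220]=29
SUB r4, r4, #1 → r4=29-1=28
AND r4, r4, #127 → r4=28&127=28
LDR r4, [r0] → r4=M[220]=29
AND r4, r4, #6 → r4=29&6=4
ADD r0, r0, #4 → r0=220+4=224
SUB r3, r3, #1 → r3=1-1=0
CMP r3, #0  (cmp 0,0)
BGT again: not taken
STR r4, [200] → M[200]=4
halt.
Total executed instructions: 59.

59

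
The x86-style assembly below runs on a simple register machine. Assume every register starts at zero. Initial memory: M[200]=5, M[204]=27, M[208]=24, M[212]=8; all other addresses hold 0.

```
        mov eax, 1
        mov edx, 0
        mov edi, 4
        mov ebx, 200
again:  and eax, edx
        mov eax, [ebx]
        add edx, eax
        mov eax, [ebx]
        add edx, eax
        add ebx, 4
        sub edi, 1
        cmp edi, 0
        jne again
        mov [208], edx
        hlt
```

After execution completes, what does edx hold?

eax=1
edx=0
edi=4
ebx=200
eax=1&0=0
eax=M[200]=5
edx=0+5=5
eax=M[200]=5
edx=5+5=10
ebx=200+4=204
edi=4-1=3
cmp edi, 0  (cmp 3,0)
jne again: taken
eax=5&10=0
eax=M[204]=27
edx=10+27=37
eax=M[204]=27
edx=37+27=64
ebx=204+4=208
edi=3-1=2
cmp edi, 0  (cmp 2,0)
jne again: taken
eax=27&64=0
eax=M[208]=24
edx=64+24=88
eax=M[208]=24
edx=88+24=112
ebx=208+4=212
edi=2-1=1
cmp edi, 0  (cmp 1,0)
jne again: taken
eax=24&112=16
eax=M[212]=8
edx=112+8=120
eax=M[212]=8
edx=120+8=128
ebx=212+4=216
edi=1-1=0
cmp edi, 0  (cmp 0,0)
jne again: not taken
mov [208], edx → M[208]=128
halt.

128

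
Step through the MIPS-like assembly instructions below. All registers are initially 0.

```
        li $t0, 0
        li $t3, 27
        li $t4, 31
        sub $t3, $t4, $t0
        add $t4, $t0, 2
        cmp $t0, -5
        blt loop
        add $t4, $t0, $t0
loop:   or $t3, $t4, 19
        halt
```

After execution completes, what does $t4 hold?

after li $t0, 0: $t0=0
after li $t3, 27: $t3=27
after li $t4, 31: $t4=31
after sub $t3, $t4, $t0: $t3=31-0=31
after add $t4, $t0, 2: $t4=0+2=2
cmp $t0, -5  (cmp 0,-5)
blt loop: not taken
after add $t4, $t0, $t0: $t4=0+0=0
after or $t3, $t4, 19: $t3=0|19=19
halt.

0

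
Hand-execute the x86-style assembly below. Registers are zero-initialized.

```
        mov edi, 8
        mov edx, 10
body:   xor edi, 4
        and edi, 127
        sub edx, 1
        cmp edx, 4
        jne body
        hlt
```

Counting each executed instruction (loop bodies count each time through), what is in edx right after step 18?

edi=8
edx=10
edi=8^4=12
edi=12&127=12
edx=10-1=9
cmp edx, 4  (cmp 9,4)
jne body: taken
edi=12^4=8
edi=8&127=8
edx=9-1=8
cmp edx, 4  (cmp 8,4)
jne body: taken
edi=8^4=12
edi=12&127=12
edx=8-1=7
cmp edx, 4  (cmp 7,4)
jne body: taken
edi=12^4=8
After step 18: edx = 7.

7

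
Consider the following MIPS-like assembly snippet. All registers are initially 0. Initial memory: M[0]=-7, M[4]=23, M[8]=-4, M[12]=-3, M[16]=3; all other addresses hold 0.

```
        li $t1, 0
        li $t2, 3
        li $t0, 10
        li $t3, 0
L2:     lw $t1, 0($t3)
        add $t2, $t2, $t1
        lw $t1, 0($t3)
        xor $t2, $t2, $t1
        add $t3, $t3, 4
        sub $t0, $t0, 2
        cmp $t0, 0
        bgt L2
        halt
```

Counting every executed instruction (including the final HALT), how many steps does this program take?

after li $t1, 0: $t1=0
after li $t2, 3: $t2=3
after li $t0, 10: $t0=10
after li $t3, 0: $t3=0
after lw $t1, 0($t3): $t1=M[0]=-7
after add $t2, $t2, $t1: $t2=3+(-7)=-4
after lw $t1, 0($t3): $t1=M[0]=-7
after xor $t2, $t2, $t1: $t2=(-4)^(-7)=5
after add $t3, $t3, 4: $t3=0+4=4
after sub $t0, $t0, 2: $t0=10-2=8
cmp $t0, 0  (cmp 8,0)
bgt L2: taken
after lw $t1, 0($t3): $t1=M[4]=23
after add $t2, $t2, $t1: $t2=5+23=28
after lw $t1, 0($t3): $t1=M[4]=23
after xor $t2, $t2, $t1: $t2=28^23=11
after add $t3, $t3, 4: $t3=4+4=8
after sub $t0, $t0, 2: $t0=8-2=6
cmp $t0, 0  (cmp 6,0)
bgt L2: taken
after lw $t1, 0($t3): $t1=M[8]=-4
after add $t2, $t2, $t1: $t2=11+(-4)=7
after lw $t1, 0($t3): $t1=M[8]=-4
after xor $t2, $t2, $t1: $t2=7^(-4)=-5
after add $t3, $t3, 4: $t3=8+4=12
after sub $t0, $t0, 2: $t0=6-2=4
cmp $t0, 0  (cmp 4,0)
bgt L2: taken
after lw $t1, 0($t3): $t1=M[12]=-3
after add $t2, $t2, $t1: $t2=(-5)+(-3)=-8
after lw $t1, 0($t3): $t1=M[12]=-3
after xor $t2, $t2, $t1: $t2=(-8)^(-3)=5
after add $t3, $t3, 4: $t3=12+4=16
after sub $t0, $t0, 2: $t0=4-2=2
cmp $t0, 0  (cmp 2,0)
bgt L2: taken
after lw $t1, 0($t3): $t1=M[16]=3
after add $t2, $t2, $t1: $t2=5+3=8
after lw $t1, 0($t3): $t1=M[16]=3
after xor $t2, $t2, $t1: $t2=8^3=11
after add $t3, $t3, 4: $t3=16+4=20
after sub $t0, $t0, 2: $t0=2-2=0
cmp $t0, 0  (cmp 0,0)
bgt L2: not taken
halt.
Total executed instructions: 45.

45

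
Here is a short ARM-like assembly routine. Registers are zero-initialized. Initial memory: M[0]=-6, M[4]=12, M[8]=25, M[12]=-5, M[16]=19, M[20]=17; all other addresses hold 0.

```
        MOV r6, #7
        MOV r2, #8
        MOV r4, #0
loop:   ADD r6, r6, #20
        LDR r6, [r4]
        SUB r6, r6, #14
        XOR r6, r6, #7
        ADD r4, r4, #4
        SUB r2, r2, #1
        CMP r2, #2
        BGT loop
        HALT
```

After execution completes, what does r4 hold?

after MOV r6, #7: r6=7
after MOV r2, #8: r2=8
after MOV r4, #0: r4=0
after ADD r6, r6, #20: r6=7+20=27
after LDR r6, [r4]: r6=M[0]=-6
after SUB r6, r6, #14: r6=(-6)-14=-20
after XOR r6, r6, #7: r6=(-20)^7=-21
after ADD r4, r4, #4: r4=0+4=4
after SUB r2, r2, #1: r2=8-1=7
CMP r2, #2  (cmp 7,2)
BGT loop: taken
after ADD r6, r6, #20: r6=(-21)+20=-1
after LDR r6, [r4]: r6=M[4]=12
after SUB r6, r6, #14: r6=12-14=-2
after XOR r6, r6, #7: r6=(-2)^7=-7
after ADD r4, r4, #4: r4=4+4=8
after SUB r2, r2, #1: r2=7-1=6
CMP r2, #2  (cmp 6,2)
BGT loop: taken
after ADD r6, r6, #20: r6=(-7)+20=13
after LDR r6, [r4]: r6=M[8]=25
after SUB r6, r6, #14: r6=25-14=11
after XOR r6, r6, #7: r6=11^7=12
after ADD r4, r4, #4: r4=8+4=12
after SUB r2, r2, #1: r2=6-1=5
CMP r2, #2  (cmp 5,2)
BGT loop: taken
after ADD r6, r6, #20: r6=12+20=32
after LDR r6, [r4]: r6=M[12]=-5
after SUB r6, r6, #14: r6=(-5)-14=-19
after XOR r6, r6, #7: r6=(-19)^7=-22
after ADD r4, r4, #4: r4=12+4=16
after SUB r2, r2, #1: r2=5-1=4
CMP r2, #2  (cmp 4,2)
BGT loop: taken
after ADD r6, r6, #20: r6=(-22)+20=-2
after LDR r6, [r4]: r6=M[16]=19
after SUB r6, r6, #14: r6=19-14=5
after XOR r6, r6, #7: r6=5^7=2
after ADD r4, r4, #4: r4=16+4=20
after SUB r2, r2, #1: r2=4-1=3
CMP r2, #2  (cmp 3,2)
BGT loop: taken
after ADD r6, r6, #20: r6=2+20=22
after LDR r6, [r4]: r6=M[20]=17
after SUB r6, r6, #14: r6=17-14=3
after XOR r6, r6, #7: r6=3^7=4
after ADD r4, r4, #4: r4=20+4=24
after SUB r2, r2, #1: r2=3-1=2
CMP r2, #2  (cmp 2,2)
BGT loop: not taken
halt.

24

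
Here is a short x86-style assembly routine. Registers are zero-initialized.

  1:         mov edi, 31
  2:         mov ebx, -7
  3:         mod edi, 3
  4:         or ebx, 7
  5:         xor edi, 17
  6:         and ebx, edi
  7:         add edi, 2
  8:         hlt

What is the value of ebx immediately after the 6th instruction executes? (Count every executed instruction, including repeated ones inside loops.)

16

mov edi, 31 → edi=31
mov ebx, -7 → ebx=-7
mod edi, 3 → edi=31%3=1
or ebx, 7 → ebx=(-7)|7=-1
xor edi, 17 → edi=1^17=16
and ebx, edi → ebx=(-1)&16=16
After step 6: ebx = 16.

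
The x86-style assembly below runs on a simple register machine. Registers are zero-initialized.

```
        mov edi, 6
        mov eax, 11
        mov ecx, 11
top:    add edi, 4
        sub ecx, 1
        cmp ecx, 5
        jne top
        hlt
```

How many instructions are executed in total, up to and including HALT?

28

mov edi, 6 → edi=6
mov eax, 11 → eax=11
mov ecx, 11 → ecx=11
add edi, 4 → edi=6+4=10
sub ecx, 1 → ecx=11-1=10
cmp ecx, 5  (cmp 10,5)
jne top: taken
add edi, 4 → edi=10+4=14
sub ecx, 1 → ecx=10-1=9
cmp ecx, 5  (cmp 9,5)
jne top: taken
add edi, 4 → edi=14+4=18
sub ecx, 1 → ecx=9-1=8
cmp ecx, 5  (cmp 8,5)
jne top: taken
add edi, 4 → edi=18+4=22
sub ecx, 1 → ecx=8-1=7
cmp ecx, 5  (cmp 7,5)
jne top: taken
add edi, 4 → edi=22+4=26
sub ecx, 1 → ecx=7-1=6
cmp ecx, 5  (cmp 6,5)
jne top: taken
add edi, 4 → edi=26+4=30
sub ecx, 1 → ecx=6-1=5
cmp ecx, 5  (cmp 5,5)
jne top: not taken
halt.
Total executed instructions: 28.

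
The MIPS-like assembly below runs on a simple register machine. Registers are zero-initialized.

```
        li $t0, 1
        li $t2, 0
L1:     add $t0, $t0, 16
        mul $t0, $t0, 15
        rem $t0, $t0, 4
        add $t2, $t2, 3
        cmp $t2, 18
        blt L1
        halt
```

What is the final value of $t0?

1

$t0=1
$t2=0
$t0=1+16=17
$t0=17*15=255
$t0=255%4=3
$t2=0+3=3
cmp $t2, 18  (cmp 3,18)
blt L1: taken
$t0=3+16=19
$t0=19*15=285
$t0=285%4=1
$t2=3+3=6
cmp $t2, 18  (cmp 6,18)
blt L1: taken
$t0=1+16=17
$t0=17*15=255
$t0=255%4=3
$t2=6+3=9
cmp $t2, 18  (cmp 9,18)
blt L1: taken
$t0=3+16=19
$t0=19*15=285
$t0=285%4=1
$t2=9+3=12
cmp $t2, 18  (cmp 12,18)
blt L1: taken
$t0=1+16=17
$t0=17*15=255
$t0=255%4=3
$t2=12+3=15
cmp $t2, 18  (cmp 15,18)
blt L1: taken
$t0=3+16=19
$t0=19*15=285
$t0=285%4=1
$t2=15+3=18
cmp $t2, 18  (cmp 18,18)
blt L1: not taken
halt.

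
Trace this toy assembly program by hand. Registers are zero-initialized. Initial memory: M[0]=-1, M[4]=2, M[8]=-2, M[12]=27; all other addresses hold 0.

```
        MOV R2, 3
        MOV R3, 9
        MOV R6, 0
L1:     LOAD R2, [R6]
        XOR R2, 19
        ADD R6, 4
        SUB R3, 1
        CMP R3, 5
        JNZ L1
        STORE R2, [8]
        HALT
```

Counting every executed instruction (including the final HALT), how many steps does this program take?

29

MOV R2, 3 → R2=3
MOV R3, 9 → R3=9
MOV R6, 0 → R6=0
LOAD R2, [R6] → R2=M[0]=-1
XOR R2, 19 → R2=(-1)^19=-20
ADD R6, 4 → R6=0+4=4
SUB R3, 1 → R3=9-1=8
CMP R3, 5  (cmp 8,5)
JNZ L1: taken
LOAD R2, [R6] → R2=M[4]=2
XOR R2, 19 → R2=2^19=17
ADD R6, 4 → R6=4+4=8
SUB R3, 1 → R3=8-1=7
CMP R3, 5  (cmp 7,5)
JNZ L1: taken
LOAD R2, [R6] → R2=M[8]=-2
XOR R2, 19 → R2=(-2)^19=-19
ADD R6, 4 → R6=8+4=12
SUB R3, 1 → R3=7-1=6
CMP R3, 5  (cmp 6,5)
JNZ L1: taken
LOAD R2, [R6] → R2=M[12]=27
XOR R2, 19 → R2=27^19=8
ADD R6, 4 → R6=12+4=16
SUB R3, 1 → R3=6-1=5
CMP R3, 5  (cmp 5,5)
JNZ L1: not taken
STORE R2, [8] → M[8]=8
halt.
Total executed instructions: 29.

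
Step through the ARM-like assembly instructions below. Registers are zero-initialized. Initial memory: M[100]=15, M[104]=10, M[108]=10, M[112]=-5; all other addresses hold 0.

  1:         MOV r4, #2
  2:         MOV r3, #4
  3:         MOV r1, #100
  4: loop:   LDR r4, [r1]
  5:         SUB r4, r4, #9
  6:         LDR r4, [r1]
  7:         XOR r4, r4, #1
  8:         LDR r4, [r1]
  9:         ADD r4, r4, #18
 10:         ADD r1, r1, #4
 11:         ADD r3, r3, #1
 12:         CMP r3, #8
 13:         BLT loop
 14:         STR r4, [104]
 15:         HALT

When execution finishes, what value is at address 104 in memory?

13

r4=2
r3=4
r1=100
r4=M[100]=15
r4=15-9=6
r4=M[100]=15
r4=15^1=14
r4=M[100]=15
r4=15+18=33
r1=100+4=104
r3=4+1=5
CMP r3, #8  (cmp 5,8)
BLT loop: taken
r4=M[104]=10
r4=10-9=1
r4=M[104]=10
r4=10^1=11
r4=M[104]=10
r4=10+18=28
r1=104+4=108
r3=5+1=6
CMP r3, #8  (cmp 6,8)
BLT loop: taken
r4=M[108]=10
r4=10-9=1
r4=M[108]=10
r4=10^1=11
r4=M[108]=10
r4=10+18=28
r1=108+4=112
r3=6+1=7
CMP r3, #8  (cmp 7,8)
BLT loop: taken
r4=M[112]=-5
r4=(-5)-9=-14
r4=M[112]=-5
r4=(-5)^1=-6
r4=M[112]=-5
r4=(-5)+18=13
r1=112+4=116
r3=7+1=8
CMP r3, #8  (cmp 8,8)
BLT loop: not taken
STR r4, [104] → M[104]=13
halt.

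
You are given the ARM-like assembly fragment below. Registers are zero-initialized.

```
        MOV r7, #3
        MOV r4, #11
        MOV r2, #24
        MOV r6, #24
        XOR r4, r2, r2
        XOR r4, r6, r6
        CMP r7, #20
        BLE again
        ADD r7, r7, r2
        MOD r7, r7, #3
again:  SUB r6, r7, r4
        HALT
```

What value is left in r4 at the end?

0

after MOV r7, #3: r7=3
after MOV r4, #11: r4=11
after MOV r2, #24: r2=24
after MOV r6, #24: r6=24
after XOR r4, r2, r2: r4=24^24=0
after XOR r4, r6, r6: r4=24^24=0
CMP r7, #20  (cmp 3,20)
BLE again: taken
after SUB r6, r7, r4: r6=3-0=3
halt.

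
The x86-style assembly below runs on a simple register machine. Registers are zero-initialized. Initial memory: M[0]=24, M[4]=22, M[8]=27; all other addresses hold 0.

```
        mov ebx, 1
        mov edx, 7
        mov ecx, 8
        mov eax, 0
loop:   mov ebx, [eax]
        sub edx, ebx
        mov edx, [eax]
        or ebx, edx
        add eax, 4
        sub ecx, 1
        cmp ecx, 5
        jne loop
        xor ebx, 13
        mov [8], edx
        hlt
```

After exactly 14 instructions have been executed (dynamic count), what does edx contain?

2

after mov ebx, 1: ebx=1
after mov edx, 7: edx=7
after mov ecx, 8: ecx=8
after mov eax, 0: eax=0
after mov ebx, [eax]: ebx=M[0]=24
after sub edx, ebx: edx=7-24=-17
after mov edx, [eax]: edx=M[0]=24
after or ebx, edx: ebx=24|24=24
after add eax, 4: eax=0+4=4
after sub ecx, 1: ecx=8-1=7
cmp ecx, 5  (cmp 7,5)
jne loop: taken
after mov ebx, [eax]: ebx=M[4]=22
after sub edx, ebx: edx=24-22=2
After step 14: edx = 2.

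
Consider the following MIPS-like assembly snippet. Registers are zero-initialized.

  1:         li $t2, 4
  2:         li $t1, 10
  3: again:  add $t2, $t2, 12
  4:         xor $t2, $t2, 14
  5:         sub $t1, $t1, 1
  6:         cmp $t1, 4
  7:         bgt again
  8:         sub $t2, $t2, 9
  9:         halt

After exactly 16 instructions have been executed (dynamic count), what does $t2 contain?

after li $t2, 4: $t2=4
after li $t1, 10: $t1=10
after add $t2, $t2, 12: $t2=4+12=16
after xor $t2, $t2, 14: $t2=16^14=30
after sub $t1, $t1, 1: $t1=10-1=9
cmp $t1, 4  (cmp 9,4)
bgt again: taken
after add $t2, $t2, 12: $t2=30+12=42
after xor $t2, $t2, 14: $t2=42^14=36
after sub $t1, $t1, 1: $t1=9-1=8
cmp $t1, 4  (cmp 8,4)
bgt again: taken
after add $t2, $t2, 12: $t2=36+12=48
after xor $t2, $t2, 14: $t2=48^14=62
after sub $t1, $t1, 1: $t1=8-1=7
cmp $t1, 4  (cmp 7,4)
After step 16: $t2 = 62.

62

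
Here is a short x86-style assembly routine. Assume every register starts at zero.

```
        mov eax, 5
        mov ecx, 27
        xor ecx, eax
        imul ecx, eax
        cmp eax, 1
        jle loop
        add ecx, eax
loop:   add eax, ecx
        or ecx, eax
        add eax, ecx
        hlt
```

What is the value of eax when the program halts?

347

mov eax, 5 → eax=5
mov ecx, 27 → ecx=27
xor ecx, eax → ecx=27^5=30
imul ecx, eax → ecx=30*5=150
cmp eax, 1  (cmp 5,1)
jle loop: not taken
add ecx, eax → ecx=150+5=155
add eax, ecx → eax=5+155=160
or ecx, eax → ecx=155|160=187
add eax, ecx → eax=160+187=347
halt.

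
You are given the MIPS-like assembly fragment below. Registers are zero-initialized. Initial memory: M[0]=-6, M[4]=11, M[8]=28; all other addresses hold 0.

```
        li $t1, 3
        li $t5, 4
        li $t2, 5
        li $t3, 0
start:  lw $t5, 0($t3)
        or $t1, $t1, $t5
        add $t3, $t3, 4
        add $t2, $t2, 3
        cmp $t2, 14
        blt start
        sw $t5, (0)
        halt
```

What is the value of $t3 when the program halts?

12

$t1=3
$t5=4
$t2=5
$t3=0
$t5=M[0]=-6
$t1=3|(-6)=-5
$t3=0+4=4
$t2=5+3=8
cmp $t2, 14  (cmp 8,14)
blt start: taken
$t5=M[4]=11
$t1=(-5)|11=-5
$t3=4+4=8
$t2=8+3=11
cmp $t2, 14  (cmp 11,14)
blt start: taken
$t5=M[8]=28
$t1=(-5)|28=-1
$t3=8+4=12
$t2=11+3=14
cmp $t2, 14  (cmp 14,14)
blt start: not taken
sw $t5, (0) → M[0]=28
halt.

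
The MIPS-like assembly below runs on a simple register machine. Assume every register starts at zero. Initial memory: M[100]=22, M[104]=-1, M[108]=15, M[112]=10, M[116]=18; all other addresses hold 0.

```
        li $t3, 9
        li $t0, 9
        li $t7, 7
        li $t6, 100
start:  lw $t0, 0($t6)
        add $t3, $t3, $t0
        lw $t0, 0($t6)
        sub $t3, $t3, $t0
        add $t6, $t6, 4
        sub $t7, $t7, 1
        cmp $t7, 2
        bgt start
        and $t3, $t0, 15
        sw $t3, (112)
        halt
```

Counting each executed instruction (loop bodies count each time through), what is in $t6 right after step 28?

112

$t3=9
$t0=9
$t7=7
$t6=100
$t0=M[100]=22
$t3=9+22=31
$t0=M[100]=22
$t3=31-22=9
$t6=100+4=104
$t7=7-1=6
cmp $t7, 2  (cmp 6,2)
bgt start: taken
$t0=M[104]=-1
$t3=9+(-1)=8
$t0=M[104]=-1
$t3=8-(-1)=9
$t6=104+4=108
$t7=6-1=5
cmp $t7, 2  (cmp 5,2)
bgt start: taken
$t0=M[108]=15
$t3=9+15=24
$t0=M[108]=15
$t3=24-15=9
$t6=108+4=112
$t7=5-1=4
cmp $t7, 2  (cmp 4,2)
bgt start: taken
After step 28: $t6 = 112.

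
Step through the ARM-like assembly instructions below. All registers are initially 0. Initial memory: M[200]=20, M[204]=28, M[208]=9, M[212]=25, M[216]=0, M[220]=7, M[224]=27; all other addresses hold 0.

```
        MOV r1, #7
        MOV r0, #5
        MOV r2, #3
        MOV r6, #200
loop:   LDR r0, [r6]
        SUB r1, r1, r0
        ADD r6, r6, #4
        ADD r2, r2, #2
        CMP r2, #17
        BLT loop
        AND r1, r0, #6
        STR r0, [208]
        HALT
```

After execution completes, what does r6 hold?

after MOV r1, #7: r1=7
after MOV r0, #5: r0=5
after MOV r2, #3: r2=3
after MOV r6, #200: r6=200
after LDR r0, [r6]: r0=M[200]=20
after SUB r1, r1, r0: r1=7-20=-13
after ADD r6, r6, #4: r6=200+4=204
after ADD r2, r2, #2: r2=3+2=5
CMP r2, #17  (cmp 5,17)
BLT loop: taken
after LDR r0, [r6]: r0=M[204]=28
after SUB r1, r1, r0: r1=(-13)-28=-41
after ADD r6, r6, #4: r6=204+4=208
after ADD r2, r2, #2: r2=5+2=7
CMP r2, #17  (cmp 7,17)
BLT loop: taken
after LDR r0, [r6]: r0=M[208]=9
after SUB r1, r1, r0: r1=(-41)-9=-50
after ADD r6, r6, #4: r6=208+4=212
after ADD r2, r2, #2: r2=7+2=9
CMP r2, #17  (cmp 9,17)
BLT loop: taken
after LDR r0, [r6]: r0=M[212]=25
after SUB r1, r1, r0: r1=(-50)-25=-75
after ADD r6, r6, #4: r6=212+4=216
after ADD r2, r2, #2: r2=9+2=11
CMP r2, #17  (cmp 11,17)
BLT loop: taken
after LDR r0, [r6]: r0=M[216]=0
after SUB r1, r1, r0: r1=(-75)-0=-75
after ADD r6, r6, #4: r6=216+4=220
after ADD r2, r2, #2: r2=11+2=13
CMP r2, #17  (cmp 13,17)
BLT loop: taken
after LDR r0, [r6]: r0=M[220]=7
after SUB r1, r1, r0: r1=(-75)-7=-82
after ADD r6, r6, #4: r6=220+4=224
after ADD r2, r2, #2: r2=13+2=15
CMP r2, #17  (cmp 15,17)
BLT loop: taken
after LDR r0, [r6]: r0=M[224]=27
after SUB r1, r1, r0: r1=(-82)-27=-109
after ADD r6, r6, #4: r6=224+4=228
after ADD r2, r2, #2: r2=15+2=17
CMP r2, #17  (cmp 17,17)
BLT loop: not taken
after AND r1, r0, #6: r1=27&6=2
STR r0, [208] → M[208]=27
halt.

228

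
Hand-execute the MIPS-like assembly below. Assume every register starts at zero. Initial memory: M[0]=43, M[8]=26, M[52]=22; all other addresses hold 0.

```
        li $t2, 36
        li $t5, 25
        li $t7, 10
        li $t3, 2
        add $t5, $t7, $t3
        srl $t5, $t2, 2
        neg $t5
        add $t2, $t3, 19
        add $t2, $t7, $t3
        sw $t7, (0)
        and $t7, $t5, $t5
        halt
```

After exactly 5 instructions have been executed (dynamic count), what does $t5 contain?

li $t2, 36 → $t2=36
li $t5, 25 → $t5=25
li $t7, 10 → $t7=10
li $t3, 2 → $t3=2
add $t5, $t7, $t3 → $t5=10+2=12
After step 5: $t5 = 12.

12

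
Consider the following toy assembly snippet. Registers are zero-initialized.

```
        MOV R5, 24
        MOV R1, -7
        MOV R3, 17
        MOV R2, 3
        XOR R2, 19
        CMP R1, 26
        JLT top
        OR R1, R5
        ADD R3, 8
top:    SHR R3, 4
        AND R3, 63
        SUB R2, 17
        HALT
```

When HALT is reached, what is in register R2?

R5=24
R1=-7
R3=17
R2=3
R2=3^19=16
CMP R1, 26  (cmp -7,26)
JLT top: taken
R3=17>>4=1
R3=1&63=1
R2=16-17=-1
halt.

-1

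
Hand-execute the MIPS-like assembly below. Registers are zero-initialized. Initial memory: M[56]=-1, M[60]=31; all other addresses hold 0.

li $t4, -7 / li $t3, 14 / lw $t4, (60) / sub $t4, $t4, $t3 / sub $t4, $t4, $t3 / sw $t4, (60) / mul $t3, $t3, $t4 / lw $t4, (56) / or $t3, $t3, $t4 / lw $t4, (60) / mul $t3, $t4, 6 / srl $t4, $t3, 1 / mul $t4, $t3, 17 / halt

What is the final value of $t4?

after li $t4, -7: $t4=-7
after li $t3, 14: $t3=14
after lw $t4, (60): $t4=M[60]=31
after sub $t4, $t4, $t3: $t4=31-14=17
after sub $t4, $t4, $t3: $t4=17-14=3
sw $t4, (60) → M[60]=3
after mul $t3, $t3, $t4: $t3=14*3=42
after lw $t4, (56): $t4=M[56]=-1
after or $t3, $t3, $t4: $t3=42|(-1)=-1
after lw $t4, (60): $t4=M[60]=3
after mul $t3, $t4, 6: $t3=3*6=18
after srl $t4, $t3, 1: $t4=18>>1=9
after mul $t4, $t3, 17: $t4=18*17=306
halt.

306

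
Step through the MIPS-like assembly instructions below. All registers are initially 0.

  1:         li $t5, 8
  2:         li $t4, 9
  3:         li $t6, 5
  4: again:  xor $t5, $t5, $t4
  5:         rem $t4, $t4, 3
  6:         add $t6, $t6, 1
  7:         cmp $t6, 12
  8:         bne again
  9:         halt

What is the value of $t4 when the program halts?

0

$t5=8
$t4=9
$t6=5
$t5=8^9=1
$t4=9%3=0
$t6=5+1=6
cmp $t6, 12  (cmp 6,12)
bne again: taken
$t5=1^0=1
$t4=0%3=0
$t6=6+1=7
cmp $t6, 12  (cmp 7,12)
bne again: taken
$t5=1^0=1
$t4=0%3=0
$t6=7+1=8
cmp $t6, 12  (cmp 8,12)
bne again: taken
$t5=1^0=1
$t4=0%3=0
$t6=8+1=9
cmp $t6, 12  (cmp 9,12)
bne again: taken
$t5=1^0=1
$t4=0%3=0
$t6=9+1=10
cmp $t6, 12  (cmp 10,12)
bne again: taken
$t5=1^0=1
$t4=0%3=0
$t6=10+1=11
cmp $t6, 12  (cmp 11,12)
bne again: taken
$t5=1^0=1
$t4=0%3=0
$t6=11+1=12
cmp $t6, 12  (cmp 12,12)
bne again: not taken
halt.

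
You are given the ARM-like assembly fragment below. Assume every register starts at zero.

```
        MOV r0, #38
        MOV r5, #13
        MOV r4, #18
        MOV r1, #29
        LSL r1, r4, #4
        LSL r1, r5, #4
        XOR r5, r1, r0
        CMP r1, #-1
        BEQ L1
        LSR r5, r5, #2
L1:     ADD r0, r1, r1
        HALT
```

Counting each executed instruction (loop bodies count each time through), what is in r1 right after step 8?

208

after MOV r0, #38: r0=38
after MOV r5, #13: r5=13
after MOV r4, #18: r4=18
after MOV r1, #29: r1=29
after LSL r1, r4, #4: r1=18<<4=288
after LSL r1, r5, #4: r1=13<<4=208
after XOR r5, r1, r0: r5=208^38=246
CMP r1, #-1  (cmp 208,-1)
After step 8: r1 = 208.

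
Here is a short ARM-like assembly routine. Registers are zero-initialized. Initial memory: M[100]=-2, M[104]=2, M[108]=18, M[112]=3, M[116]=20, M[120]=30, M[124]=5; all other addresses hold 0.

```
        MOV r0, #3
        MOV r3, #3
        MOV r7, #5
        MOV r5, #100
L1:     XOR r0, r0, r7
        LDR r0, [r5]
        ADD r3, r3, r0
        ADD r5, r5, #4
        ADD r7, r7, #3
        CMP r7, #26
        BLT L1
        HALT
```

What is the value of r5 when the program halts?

128

r0=3
r3=3
r7=5
r5=100
r0=3^5=6
r0=M[100]=-2
r3=3+(-2)=1
r5=100+4=104
r7=5+3=8
CMP r7, #26  (cmp 8,26)
BLT L1: taken
r0=(-2)^8=-10
r0=M[104]=2
r3=1+2=3
r5=104+4=108
r7=8+3=11
CMP r7, #26  (cmp 11,26)
BLT L1: taken
r0=2^11=9
r0=M[108]=18
r3=3+18=21
r5=108+4=112
r7=11+3=14
CMP r7, #26  (cmp 14,26)
BLT L1: taken
r0=18^14=28
r0=M[112]=3
r3=21+3=24
r5=112+4=116
r7=14+3=17
CMP r7, #26  (cmp 17,26)
BLT L1: taken
r0=3^17=18
r0=M[116]=20
r3=24+20=44
r5=116+4=120
r7=17+3=20
CMP r7, #26  (cmp 20,26)
BLT L1: taken
r0=20^20=0
r0=M[120]=30
r3=44+30=74
r5=120+4=124
r7=20+3=23
CMP r7, #26  (cmp 23,26)
BLT L1: taken
r0=30^23=9
r0=M[124]=5
r3=74+5=79
r5=124+4=128
r7=23+3=26
CMP r7, #26  (cmp 26,26)
BLT L1: not taken
halt.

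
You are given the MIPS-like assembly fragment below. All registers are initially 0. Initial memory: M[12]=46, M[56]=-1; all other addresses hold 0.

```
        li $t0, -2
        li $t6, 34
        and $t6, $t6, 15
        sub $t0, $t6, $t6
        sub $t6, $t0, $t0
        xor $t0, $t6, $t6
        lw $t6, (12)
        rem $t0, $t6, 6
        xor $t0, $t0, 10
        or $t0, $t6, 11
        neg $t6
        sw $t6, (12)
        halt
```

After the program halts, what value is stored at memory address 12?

after li $t0, -2: $t0=-2
after li $t6, 34: $t6=34
after and $t6, $t6, 15: $t6=34&15=2
after sub $t0, $t6, $t6: $t0=2-2=0
after sub $t6, $t0, $t0: $t6=0-0=0
after xor $t0, $t6, $t6: $t0=0^0=0
after lw $t6, (12): $t6=M[12]=46
after rem $t0, $t6, 6: $t0=46%6=4
after xor $t0, $t0, 10: $t0=4^10=14
after or $t0, $t6, 11: $t0=46|11=47
after neg $t6: $t6=-(46)=-46
sw $t6, (12) → M[12]=-46
halt.

-46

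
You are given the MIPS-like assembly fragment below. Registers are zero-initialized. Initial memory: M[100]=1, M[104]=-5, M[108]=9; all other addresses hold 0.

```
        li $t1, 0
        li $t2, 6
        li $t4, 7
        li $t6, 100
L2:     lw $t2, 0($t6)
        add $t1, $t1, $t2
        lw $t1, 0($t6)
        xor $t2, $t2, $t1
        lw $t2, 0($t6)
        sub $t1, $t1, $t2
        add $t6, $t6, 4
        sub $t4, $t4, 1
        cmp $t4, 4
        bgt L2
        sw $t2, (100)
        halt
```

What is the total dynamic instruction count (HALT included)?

36

after li $t1, 0: $t1=0
after li $t2, 6: $t2=6
after li $t4, 7: $t4=7
after li $t6, 100: $t6=100
after lw $t2, 0($t6): $t2=M[100]=1
after add $t1, $t1, $t2: $t1=0+1=1
after lw $t1, 0($t6): $t1=M[100]=1
after xor $t2, $t2, $t1: $t2=1^1=0
after lw $t2, 0($t6): $t2=M[100]=1
after sub $t1, $t1, $t2: $t1=1-1=0
after add $t6, $t6, 4: $t6=100+4=104
after sub $t4, $t4, 1: $t4=7-1=6
cmp $t4, 4  (cmp 6,4)
bgt L2: taken
after lw $t2, 0($t6): $t2=M[104]=-5
after add $t1, $t1, $t2: $t1=0+(-5)=-5
after lw $t1, 0($t6): $t1=M[104]=-5
after xor $t2, $t2, $t1: $t2=(-5)^(-5)=0
after lw $t2, 0($t6): $t2=M[104]=-5
after sub $t1, $t1, $t2: $t1=(-5)-(-5)=0
after add $t6, $t6, 4: $t6=104+4=108
after sub $t4, $t4, 1: $t4=6-1=5
cmp $t4, 4  (cmp 5,4)
bgt L2: taken
after lw $t2, 0($t6): $t2=M[108]=9
after add $t1, $t1, $t2: $t1=0+9=9
after lw $t1, 0($t6): $t1=M[108]=9
after xor $t2, $t2, $t1: $t2=9^9=0
after lw $t2, 0($t6): $t2=M[108]=9
after sub $t1, $t1, $t2: $t1=9-9=0
after add $t6, $t6, 4: $t6=108+4=112
after sub $t4, $t4, 1: $t4=5-1=4
cmp $t4, 4  (cmp 4,4)
bgt L2: not taken
sw $t2, (100) → M[100]=9
halt.
Total executed instructions: 36.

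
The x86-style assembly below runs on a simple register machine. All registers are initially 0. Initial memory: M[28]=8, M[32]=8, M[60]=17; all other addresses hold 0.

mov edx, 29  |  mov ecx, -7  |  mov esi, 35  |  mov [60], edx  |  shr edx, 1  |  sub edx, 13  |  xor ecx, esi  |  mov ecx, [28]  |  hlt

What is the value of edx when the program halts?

edx=29
ecx=-7
esi=35
mov [60], edx → M[60]=29
edx=29>>1=14
edx=14-13=1
ecx=(-7)^35=-38
ecx=M[28]=8
halt.

1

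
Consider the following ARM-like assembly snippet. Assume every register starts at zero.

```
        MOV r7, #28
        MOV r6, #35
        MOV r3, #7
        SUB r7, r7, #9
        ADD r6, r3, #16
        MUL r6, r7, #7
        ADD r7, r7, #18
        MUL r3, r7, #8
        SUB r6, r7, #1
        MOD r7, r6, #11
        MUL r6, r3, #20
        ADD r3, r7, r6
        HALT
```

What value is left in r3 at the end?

r7=28
r6=35
r3=7
r7=28-9=19
r6=7+16=23
r6=19*7=133
r7=19+18=37
r3=37*8=296
r6=37-1=36
r7=36%11=3
r6=296*20=5920
r3=3+5920=5923
halt.

5923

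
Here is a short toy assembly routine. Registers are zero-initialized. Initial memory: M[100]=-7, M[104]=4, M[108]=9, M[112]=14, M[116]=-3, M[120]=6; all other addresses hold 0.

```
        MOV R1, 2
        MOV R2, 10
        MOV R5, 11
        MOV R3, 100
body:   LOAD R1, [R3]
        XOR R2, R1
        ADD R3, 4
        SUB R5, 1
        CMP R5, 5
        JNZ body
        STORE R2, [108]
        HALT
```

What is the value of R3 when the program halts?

R1=2
R2=10
R5=11
R3=100
R1=M[100]=-7
R2=10^(-7)=-13
R3=100+4=104
R5=11-1=10
CMP R5, 5  (cmp 10,5)
JNZ body: taken
R1=M[104]=4
R2=(-13)^4=-9
R3=104+4=108
R5=10-1=9
CMP R5, 5  (cmp 9,5)
JNZ body: taken
R1=M[108]=9
R2=(-9)^9=-2
R3=108+4=112
R5=9-1=8
CMP R5, 5  (cmp 8,5)
JNZ body: taken
R1=M[112]=14
R2=(-2)^14=-16
R3=112+4=116
R5=8-1=7
CMP R5, 5  (cmp 7,5)
JNZ body: taken
R1=M[116]=-3
R2=(-16)^(-3)=13
R3=116+4=120
R5=7-1=6
CMP R5, 5  (cmp 6,5)
JNZ body: taken
R1=M[120]=6
R2=13^6=11
R3=120+4=124
R5=6-1=5
CMP R5, 5  (cmp 5,5)
JNZ body: not taken
STORE R2, [108] → M[108]=11
halt.

124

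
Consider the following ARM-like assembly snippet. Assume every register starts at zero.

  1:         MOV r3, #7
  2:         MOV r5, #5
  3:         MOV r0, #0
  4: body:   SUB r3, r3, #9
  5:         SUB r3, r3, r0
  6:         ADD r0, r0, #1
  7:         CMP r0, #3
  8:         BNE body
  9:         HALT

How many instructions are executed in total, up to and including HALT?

r3=7
r5=5
r0=0
r3=7-9=-2
r3=(-2)-0=-2
r0=0+1=1
CMP r0, #3  (cmp 1,3)
BNE body: taken
r3=(-2)-9=-11
r3=(-11)-1=-12
r0=1+1=2
CMP r0, #3  (cmp 2,3)
BNE body: taken
r3=(-12)-9=-21
r3=(-21)-2=-23
r0=2+1=3
CMP r0, #3  (cmp 3,3)
BNE body: not taken
halt.
Total executed instructions: 19.

19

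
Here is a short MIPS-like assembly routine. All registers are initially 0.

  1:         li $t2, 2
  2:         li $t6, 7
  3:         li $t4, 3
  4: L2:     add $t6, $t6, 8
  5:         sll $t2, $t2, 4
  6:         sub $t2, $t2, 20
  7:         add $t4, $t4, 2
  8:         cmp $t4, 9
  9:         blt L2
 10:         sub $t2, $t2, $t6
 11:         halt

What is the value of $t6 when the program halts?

31

li $t2, 2 → $t2=2
li $t6, 7 → $t6=7
li $t4, 3 → $t4=3
add $t6, $t6, 8 → $t6=7+8=15
sll $t2, $t2, 4 → $t2=2<<4=32
sub $t2, $t2, 20 → $t2=32-20=12
add $t4, $t4, 2 → $t4=3+2=5
cmp $t4, 9  (cmp 5,9)
blt L2: taken
add $t6, $t6, 8 → $t6=15+8=23
sll $t2, $t2, 4 → $t2=12<<4=192
sub $t2, $t2, 20 → $t2=192-20=172
add $t4, $t4, 2 → $t4=5+2=7
cmp $t4, 9  (cmp 7,9)
blt L2: taken
add $t6, $t6, 8 → $t6=23+8=31
sll $t2, $t2, 4 → $t2=172<<4=2752
sub $t2, $t2, 20 → $t2=2752-20=2732
add $t4, $t4, 2 → $t4=7+2=9
cmp $t4, 9  (cmp 9,9)
blt L2: not taken
sub $t2, $t2, $t6 → $t2=2732-31=2701
halt.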